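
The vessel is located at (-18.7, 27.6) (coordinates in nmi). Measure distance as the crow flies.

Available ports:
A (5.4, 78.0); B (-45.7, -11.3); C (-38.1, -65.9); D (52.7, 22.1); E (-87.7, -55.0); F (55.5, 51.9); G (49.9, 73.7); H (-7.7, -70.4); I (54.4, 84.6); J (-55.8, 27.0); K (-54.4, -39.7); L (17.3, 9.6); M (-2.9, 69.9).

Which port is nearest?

J

Distances from (-18.7, 27.6):
A: √((24.1)² + (50.4)²) = √(580.810 + 2540.160) = 55.9 nmi
B: √((-27.0)² + (-38.9)²) = √(729.000 + 1513.210) = 47.4 nmi
C: √((-19.4)² + (-93.5)²) = √(376.360 + 8742.250) = 95.5 nmi
D: √((71.4)² + (-5.5)²) = √(5097.960 + 30.250) = 71.6 nmi
E: √((-69.0)² + (-82.6)²) = √(4761.000 + 6822.760) = 107.6 nmi
F: √((74.2)² + (24.3)²) = √(5505.640 + 590.490) = 78.1 nmi
G: √((68.6)² + (46.1)²) = √(4705.960 + 2125.210) = 82.7 nmi
H: √((11.0)² + (-98.0)²) = √(121.000 + 9604.000) = 98.6 nmi
I: √((73.1)² + (57.0)²) = √(5343.610 + 3249.000) = 92.7 nmi
J: √((-37.1)² + (-0.6)²) = √(1376.410 + 0.360) = 37.1 nmi
K: √((-35.7)² + (-67.3)²) = √(1274.490 + 4529.290) = 76.2 nmi
L: √((36.0)² + (-18.0)²) = √(1296.000 + 324.000) = 40.2 nmi
M: √((15.8)² + (42.3)²) = √(249.640 + 1789.290) = 45.2 nmi
Minimum: J at 37.1 nmi.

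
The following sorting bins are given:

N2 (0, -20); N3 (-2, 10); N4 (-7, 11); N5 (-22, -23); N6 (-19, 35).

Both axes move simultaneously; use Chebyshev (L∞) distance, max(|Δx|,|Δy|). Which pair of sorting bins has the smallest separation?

Pairwise distances:
N2–N3: 30
N2–N4: 31
N2–N5: 22
N2–N6: 55
N3–N4: 5
N3–N5: 33
N3–N6: 25
N4–N5: 34
N4–N6: 24
N5–N6: 58
Closest pair: N3–N4 at 5.

N3 and N4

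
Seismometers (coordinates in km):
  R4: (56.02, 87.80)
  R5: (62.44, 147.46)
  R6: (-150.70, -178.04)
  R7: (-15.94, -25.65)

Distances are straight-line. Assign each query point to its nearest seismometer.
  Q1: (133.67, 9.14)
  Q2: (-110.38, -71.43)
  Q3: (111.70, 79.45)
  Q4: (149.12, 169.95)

Q1→R4; Q2→R7; Q3→R4; Q4→R5

Q1 at (133.67, 9.14):
  R4: √((-77.65)² + (78.66)²) = √(6029.5225 + 6187.3956) = 110.53 km
  R5: √((-71.23)² + (138.32)²) = √(5073.7129 + 19132.4224) = 155.58 km
  R6: √((-284.37)² + (-187.18)²) = √(80866.2969 + 35036.3524) = 340.44 km
  R7: √((-149.61)² + (-34.79)²) = √(22383.1521 + 1210.3441) = 153.60 km
  → nearest: R4 (110.53 km)
Q2 at (-110.38, -71.43):
  R4: √((166.40)² + (159.23)²) = √(27688.9600 + 25354.1929) = 230.31 km
  R5: √((172.82)² + (218.89)²) = √(29866.7524 + 47912.8321) = 278.89 km
  R6: √((-40.32)² + (-106.61)²) = √(1625.7024 + 11365.6921) = 113.98 km
  R7: √((94.44)² + (45.78)²) = √(8918.9136 + 2095.8084) = 104.95 km
  → nearest: R7 (104.95 km)
Q3 at (111.70, 79.45):
  R4: √((-55.68)² + (8.35)²) = √(3100.2624 + 69.7225) = 56.30 km
  R5: √((-49.26)² + (68.01)²) = √(2426.5476 + 4625.3601) = 83.98 km
  R6: √((-262.40)² + (-257.49)²) = √(68853.7600 + 66301.1001) = 367.63 km
  R7: √((-127.64)² + (-105.10)²) = √(16291.9696 + 11046.0100) = 165.34 km
  → nearest: R4 (56.30 km)
Q4 at (149.12, 169.95):
  R4: √((-93.10)² + (-82.15)²) = √(8667.6100 + 6748.6225) = 124.16 km
  R5: √((-86.68)² + (-22.49)²) = √(7513.4224 + 505.8001) = 89.55 km
  R6: √((-299.82)² + (-347.99)²) = √(89892.0324 + 121097.0401) = 459.34 km
  R7: √((-165.06)² + (-195.60)²) = √(27244.8036 + 38259.3600) = 255.94 km
  → nearest: R5 (89.55 km)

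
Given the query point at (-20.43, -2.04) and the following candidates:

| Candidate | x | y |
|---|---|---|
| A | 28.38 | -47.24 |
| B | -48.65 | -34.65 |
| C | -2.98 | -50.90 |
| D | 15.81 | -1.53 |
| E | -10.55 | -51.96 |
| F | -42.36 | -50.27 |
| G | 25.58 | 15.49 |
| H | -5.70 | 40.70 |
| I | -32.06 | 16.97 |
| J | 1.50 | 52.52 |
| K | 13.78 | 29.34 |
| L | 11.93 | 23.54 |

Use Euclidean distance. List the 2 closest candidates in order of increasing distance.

I, D

Distances from (-20.43, -2.04):
A: 66.52
B: 43.13
C: 51.88
D: 36.24
E: 50.89
F: 52.98
G: 49.24
H: 45.21
I: 22.29
J: 58.80
K: 46.42
L: 41.25
Sorted: I (22.29) < D (36.24) < L (41.25) < B (43.13) < …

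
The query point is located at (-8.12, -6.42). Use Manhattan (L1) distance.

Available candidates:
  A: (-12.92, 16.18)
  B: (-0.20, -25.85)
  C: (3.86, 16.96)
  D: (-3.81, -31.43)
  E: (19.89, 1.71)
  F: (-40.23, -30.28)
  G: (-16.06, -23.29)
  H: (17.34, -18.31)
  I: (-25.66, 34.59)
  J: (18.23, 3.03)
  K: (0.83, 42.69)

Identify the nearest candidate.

Distances from (-8.12, -6.42):
A: |-4.80| + |22.60| = 4.80 + 22.60 = 27.40
B: |7.92| + |-19.43| = 7.92 + 19.43 = 27.35
C: |11.98| + |23.38| = 11.98 + 23.38 = 35.36
D: |4.31| + |-25.01| = 4.31 + 25.01 = 29.32
E: |28.01| + |8.13| = 28.01 + 8.13 = 36.14
F: |-32.11| + |-23.86| = 32.11 + 23.86 = 55.97
G: |-7.94| + |-16.87| = 7.94 + 16.87 = 24.81
H: |25.46| + |-11.89| = 25.46 + 11.89 = 37.35
I: |-17.54| + |41.01| = 17.54 + 41.01 = 58.55
J: |26.35| + |9.45| = 26.35 + 9.45 = 35.80
K: |8.95| + |49.11| = 8.95 + 49.11 = 58.06
Minimum: G at 24.81.

G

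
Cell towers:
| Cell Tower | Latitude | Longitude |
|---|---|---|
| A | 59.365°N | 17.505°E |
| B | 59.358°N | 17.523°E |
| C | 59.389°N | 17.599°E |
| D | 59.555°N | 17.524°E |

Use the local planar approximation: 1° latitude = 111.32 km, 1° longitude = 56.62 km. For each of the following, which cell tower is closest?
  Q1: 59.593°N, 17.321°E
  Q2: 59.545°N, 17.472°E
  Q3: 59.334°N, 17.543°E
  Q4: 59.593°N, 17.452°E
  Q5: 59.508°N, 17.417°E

Q1 at 59.593°N, 17.321°E:
  A: √((-0.228·111.32)² + (0.184·56.62)²) = √(644.19313 + 108.53639) = 27.436 km
  B: √((-0.235·111.32)² + (0.202·56.62)²) = √(684.35606 + 130.81046) = 28.551 km
  C: √((-0.204·111.32)² + (0.278·56.62)²) = √(515.71140 + 247.75893) = 27.631 km
  D: √((-0.038·111.32)² + (0.203·56.62)²) = √(17.89425 + 132.10882) = 12.248 km
  → nearest: D (12.248 km)
Q2 at 59.545°N, 17.472°E:
  A: √((-0.180·111.32)² + (0.033·56.62)²) = √(401.50541 + 3.49114) = 20.125 km
  B: √((-0.187·111.32)² + (0.051·56.62)²) = √(433.34083 + 8.33835) = 21.016 km
  C: √((-0.156·111.32)² + (0.127·56.62)²) = √(301.57518 + 51.70674) = 18.796 km
  D: √((0.010·111.32)² + (0.052·56.62)²) = √(1.23921 + 8.66855) = 3.148 km
  → nearest: D (3.148 km)
Q3 at 59.334°N, 17.543°E:
  A: √((0.031·111.32)² + (-0.038·56.62)²) = √(11.90885 + 4.62921) = 4.067 km
  B: √((0.024·111.32)² + (-0.020·56.62)²) = √(7.13787 + 1.28233) = 2.902 km
  C: √((0.055·111.32)² + (0.056·56.62)²) = √(37.48623 + 10.05347) = 6.895 km
  D: √((0.221·111.32)² + (-0.019·56.62)²) = √(605.24463 + 1.15730) = 24.625 km
  → nearest: B (2.902 km)
Q4 at 59.593°N, 17.452°E:
  A: √((-0.228·111.32)² + (0.053·56.62)²) = √(644.19313 + 9.00516) = 25.558 km
  B: √((-0.235·111.32)² + (0.071·56.62)²) = √(684.35606 + 16.16056) = 26.467 km
  C: √((-0.204·111.32)² + (0.147·56.62)²) = √(515.71140 + 69.27466) = 24.186 km
  D: √((-0.038·111.32)² + (0.072·56.62)²) = √(17.89425 + 16.61899) = 5.875 km
  → nearest: D (5.875 km)
Q5 at 59.508°N, 17.417°E:
  A: √((-0.143·111.32)² + (0.088·56.62)²) = √(253.40692 + 24.82590) = 16.680 km
  B: √((-0.150·111.32)² + (0.106·56.62)²) = √(278.82320 + 36.02064) = 17.744 km
  C: √((-0.119·111.32)² + (0.182·56.62)²) = √(175.48513 + 106.18973) = 16.783 km
  D: √((0.047·111.32)² + (0.107·56.62)²) = √(27.37424 + 36.70348) = 8.005 km
  → nearest: D (8.005 km)

Q1→D; Q2→D; Q3→B; Q4→D; Q5→D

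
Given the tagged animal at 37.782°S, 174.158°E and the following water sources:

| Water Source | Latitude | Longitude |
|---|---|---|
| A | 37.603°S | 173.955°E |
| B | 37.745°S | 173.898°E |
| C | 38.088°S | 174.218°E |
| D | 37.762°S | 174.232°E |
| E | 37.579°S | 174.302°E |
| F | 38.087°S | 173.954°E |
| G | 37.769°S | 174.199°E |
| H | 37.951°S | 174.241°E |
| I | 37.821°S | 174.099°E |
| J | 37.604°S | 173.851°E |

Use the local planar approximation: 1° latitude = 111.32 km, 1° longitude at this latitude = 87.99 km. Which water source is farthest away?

Distances from 37.782°S, 174.158°E:
A: 26.760 km
B: 23.245 km
C: 34.471 km
D: 6.881 km
E: 25.908 km
F: 38.405 km
G: 3.887 km
H: 20.181 km
I: 6.768 km
J: 33.501 km
Maximum: F at 38.405 km.

F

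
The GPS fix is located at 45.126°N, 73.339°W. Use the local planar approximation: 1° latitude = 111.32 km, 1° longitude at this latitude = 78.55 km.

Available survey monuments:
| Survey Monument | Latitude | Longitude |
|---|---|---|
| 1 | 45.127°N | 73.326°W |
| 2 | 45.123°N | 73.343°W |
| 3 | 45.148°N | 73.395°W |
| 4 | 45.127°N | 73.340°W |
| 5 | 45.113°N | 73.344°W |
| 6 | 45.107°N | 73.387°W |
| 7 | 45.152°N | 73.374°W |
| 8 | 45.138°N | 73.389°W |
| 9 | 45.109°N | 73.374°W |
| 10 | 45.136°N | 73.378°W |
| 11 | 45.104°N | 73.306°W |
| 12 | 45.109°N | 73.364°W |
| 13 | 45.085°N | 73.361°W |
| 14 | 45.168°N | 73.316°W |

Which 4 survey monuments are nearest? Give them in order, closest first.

Distances from 45.126°N, 73.339°W:
1: 1.027 km
2: 0.459 km
3: 5.035 km
4: 0.136 km
5: 1.500 km
6: 4.323 km
7: 3.992 km
8: 4.148 km
9: 3.338 km
10: 3.259 km
11: 3.566 km
12: 2.727 km
13: 4.880 km
14: 5.012 km
Sorted: 4 (0.136 km) < 2 (0.459 km) < 1 (1.027 km) < 5 (1.500 km) < 12 (2.727 km) < 10 (3.259 km) < …

4, 2, 1, 5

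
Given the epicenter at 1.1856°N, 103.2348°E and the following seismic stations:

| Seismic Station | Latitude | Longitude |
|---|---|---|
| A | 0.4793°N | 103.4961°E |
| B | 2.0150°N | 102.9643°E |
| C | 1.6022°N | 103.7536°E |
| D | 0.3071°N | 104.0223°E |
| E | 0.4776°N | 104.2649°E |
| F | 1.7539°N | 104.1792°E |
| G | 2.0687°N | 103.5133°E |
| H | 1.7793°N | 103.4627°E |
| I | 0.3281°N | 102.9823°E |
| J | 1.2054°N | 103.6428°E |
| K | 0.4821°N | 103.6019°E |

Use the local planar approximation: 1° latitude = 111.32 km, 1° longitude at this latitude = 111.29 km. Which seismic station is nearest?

J

Distances from 1.1856°N, 103.2348°E:
A: √((-0.7063·111.32)² + (0.2613·111.29)²) = √(6181.940316 + 845.650878) = 83.8307 km
B: √((0.8294·111.32)² + (-0.2705·111.29)²) = √(8524.608787 + 906.247505) = 97.1126 km
C: √((0.4166·111.32)² + (0.5188·111.29)²) = √(2150.725214 + 3333.590269) = 74.0562 km
D: √((-0.8785·111.32)² + (0.7875·111.29)²) = √(9563.787701 + 7680.922971) = 131.3191 km
E: √((-0.7080·111.32)² + (1.0301·111.29)²) = √(6211.734868 + 13142.290393) = 139.1187 km
F: √((0.5683·111.32)² + (0.9444·111.29)²) = √(4002.226907 + 11046.488420) = 122.6732 km
G: √((0.8831·111.32)² + (0.2785·111.29)²) = √(9664.205692 + 960.644463) = 103.0769 km
H: √((0.5937·111.32)² + (0.2279·111.29)²) = √(4367.978512 + 643.281312) = 70.7903 km
I: √((-0.8575·111.32)² + (-0.2525·111.29)²) = √(9112.019758 + 789.650746) = 99.5071 km
J: √((0.0198·111.32)² + (0.4080·111.29)²) = √(4.858216 + 2061.733896) = 45.4598 km
K: √((-0.7035·111.32)² + (0.3671·111.29)²) = √(6133.023078 + 1669.094991) = 88.3296 km
Minimum: J at 45.4598 km.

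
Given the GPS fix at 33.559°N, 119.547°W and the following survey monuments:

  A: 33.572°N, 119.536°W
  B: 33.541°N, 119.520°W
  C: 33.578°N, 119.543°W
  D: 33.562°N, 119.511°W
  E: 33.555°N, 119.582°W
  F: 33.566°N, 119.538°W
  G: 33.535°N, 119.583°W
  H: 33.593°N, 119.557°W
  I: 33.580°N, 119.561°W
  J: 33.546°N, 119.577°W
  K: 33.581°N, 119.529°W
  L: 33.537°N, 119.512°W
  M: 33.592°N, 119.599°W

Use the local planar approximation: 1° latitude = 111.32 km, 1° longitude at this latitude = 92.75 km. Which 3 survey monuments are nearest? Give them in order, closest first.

Distances from 33.559°N, 119.547°W:
A: 1.771 km
B: 3.207 km
C: 2.147 km
D: 3.356 km
E: 3.277 km
F: 1.142 km
G: 4.276 km
H: 3.897 km
I: 2.674 km
J: 3.136 km
K: 2.964 km
L: 4.066 km
M: 6.063 km
Sorted: F (1.142 km) < A (1.771 km) < C (2.147 km) < I (2.674 km) < K (2.964 km) < …

F, A, C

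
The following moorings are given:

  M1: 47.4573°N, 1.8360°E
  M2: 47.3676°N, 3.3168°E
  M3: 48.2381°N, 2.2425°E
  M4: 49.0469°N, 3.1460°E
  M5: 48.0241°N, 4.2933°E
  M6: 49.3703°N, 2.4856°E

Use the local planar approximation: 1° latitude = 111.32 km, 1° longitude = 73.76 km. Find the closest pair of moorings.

M4 and M6

Pairwise distances:
M1–M2: 109.6793 km
M1–M3: 91.9449 km
M1–M4: 201.6168 km
M1–M5: 191.9189 km
M1–M6: 218.2789 km
M2–M3: 125.1776 km
M2–M4: 187.3637 km
M2–M5: 102.6097 km
M2–M6: 231.2171 km
M3–M4: 112.0160 km
M3–M5: 153.1314 km
M3–M6: 127.3056 km
M4–M5: 141.8627 km
M4–M6: 60.5709 km
M5–M6: 200.5896 km
Closest pair: M4–M6 at 60.5709 km.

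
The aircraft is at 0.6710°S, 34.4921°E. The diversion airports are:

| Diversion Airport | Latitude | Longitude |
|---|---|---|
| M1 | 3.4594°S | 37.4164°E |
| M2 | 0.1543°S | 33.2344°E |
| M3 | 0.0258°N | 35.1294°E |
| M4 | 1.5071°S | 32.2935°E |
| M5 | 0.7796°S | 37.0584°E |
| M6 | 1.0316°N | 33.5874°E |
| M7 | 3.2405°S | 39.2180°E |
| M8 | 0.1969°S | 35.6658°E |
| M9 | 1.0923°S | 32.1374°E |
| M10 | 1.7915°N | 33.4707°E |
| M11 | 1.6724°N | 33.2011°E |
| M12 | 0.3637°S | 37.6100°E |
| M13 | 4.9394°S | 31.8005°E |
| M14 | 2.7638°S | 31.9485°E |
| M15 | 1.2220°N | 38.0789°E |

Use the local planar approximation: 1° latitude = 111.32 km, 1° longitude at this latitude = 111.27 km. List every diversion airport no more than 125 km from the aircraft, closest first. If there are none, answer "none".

M3

Distances from 0.6710°S, 34.4921°E:
M1: √((-2.7884·111.32)² + (2.9243·111.27)²) = √(96351.070332 + 105876.609311) = 449.6973 km
M2: √((0.5167·111.32)² + (-1.2577·111.27)²) = √(3308.440423 + 19584.401225) = 151.3038 km
M3: √((0.6968·111.32)² + (0.6373·111.27)²) = √(6016.759874 + 5028.564361) = 105.0967 km
M4: √((-0.8361·111.32)² + (-2.1986·111.27)²) = √(8662.890845 + 59847.859663) = 261.7456 km
M5: √((-0.1086·111.32)² + (2.5663·111.27)²) = √(146.152432 + 81540.059496) = 285.8080 km
M6: √((1.7026·111.32)² + (-0.9047·111.27)²) = √(35922.921846 + 10133.637315) = 214.6079 km
M7: √((-2.5695·111.32)² + (4.7259·111.27)²) = √(81817.016630 + 276519.161669) = 598.6119 km
M8: √((0.4741·111.32)² + (1.1737·111.27)²) = √(2785.391885 + 17055.732865) = 140.8585 km
M9: √((-0.4213·111.32)² + (-2.3547·111.27)²) = √(2199.527082 + 68647.913812) = 266.1718 km
M10: √((2.4625·111.32)² + (-1.0214·111.27)²) = √(75144.789750 + 12916.590261) = 296.7514 km
M11: √((2.3434·111.32)² + (-1.2910·111.27)²) = √(68051.741948 + 20635.198961) = 297.8035 km
M12: √((0.3073·111.32)² + (3.1179·111.27)²) = √(1170.230777 + 120359.545781) = 348.6112 km
M13: √((-4.2684·111.32)² + (-2.6916·111.27)²) = √(225775.398655 + 89696.854900) = 561.6692 km
M14: √((-2.0928·111.32)² + (-2.5436·111.27)²) = √(54275.252006 + 80103.927247) = 366.5777 km
M15: √((1.8930·111.32)² + (3.5868·111.27)²) = √(44406.610291 + 159283.392986) = 451.3203 km
Threshold 125 km: M3 (105.0967 km) is within range.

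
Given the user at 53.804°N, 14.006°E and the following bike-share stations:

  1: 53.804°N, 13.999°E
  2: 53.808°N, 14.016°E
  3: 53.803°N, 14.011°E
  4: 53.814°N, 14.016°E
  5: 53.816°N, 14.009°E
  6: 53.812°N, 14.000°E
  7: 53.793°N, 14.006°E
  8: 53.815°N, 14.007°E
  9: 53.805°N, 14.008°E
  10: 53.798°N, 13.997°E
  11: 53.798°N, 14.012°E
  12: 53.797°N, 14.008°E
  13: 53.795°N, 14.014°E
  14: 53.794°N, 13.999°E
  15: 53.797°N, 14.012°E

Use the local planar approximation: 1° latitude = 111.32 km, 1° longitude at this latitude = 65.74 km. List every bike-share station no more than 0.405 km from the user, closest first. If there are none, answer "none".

Distances from 53.804°N, 14.006°E:
1: √((0.000·111.32)² + (-0.007·65.74)²) = √(0.00000 + 0.21177) = 0.460 km
2: √((0.004·111.32)² + (0.010·65.74)²) = √(0.19827 + 0.43217) = 0.794 km
3: √((-0.001·111.32)² + (0.005·65.74)²) = √(0.01239 + 0.10804) = 0.347 km
4: √((0.010·111.32)² + (0.010·65.74)²) = √(1.23921 + 0.43217) = 1.293 km
5: √((0.012·111.32)² + (0.003·65.74)²) = √(1.78447 + 0.03890) = 1.350 km
6: √((0.008·111.32)² + (-0.006·65.74)²) = √(0.79310 + 0.15558) = 0.974 km
7: √((-0.011·111.32)² + (0.000·65.74)²) = √(1.49945 + 0.00000) = 1.225 km
8: √((0.011·111.32)² + (0.001·65.74)²) = √(1.49945 + 0.00432) = 1.226 km
9: √((0.001·111.32)² + (0.002·65.74)²) = √(0.01239 + 0.01729) = 0.172 km
10: √((-0.006·111.32)² + (-0.009·65.74)²) = √(0.44612 + 0.35006) = 0.892 km
11: √((-0.006·111.32)² + (0.006·65.74)²) = √(0.44612 + 0.15558) = 0.776 km
12: √((-0.007·111.32)² + (0.002·65.74)²) = √(0.60721 + 0.01729) = 0.790 km
13: √((-0.009·111.32)² + (0.008·65.74)²) = √(1.00376 + 0.27659) = 1.132 km
14: √((-0.010·111.32)² + (-0.007·65.74)²) = √(1.23921 + 0.21177) = 1.205 km
15: √((-0.007·111.32)² + (0.006·65.74)²) = √(0.60721 + 0.15558) = 0.873 km
Threshold 0.405 km: 9 (0.172 km), 3 (0.347 km) are within range.

9, 3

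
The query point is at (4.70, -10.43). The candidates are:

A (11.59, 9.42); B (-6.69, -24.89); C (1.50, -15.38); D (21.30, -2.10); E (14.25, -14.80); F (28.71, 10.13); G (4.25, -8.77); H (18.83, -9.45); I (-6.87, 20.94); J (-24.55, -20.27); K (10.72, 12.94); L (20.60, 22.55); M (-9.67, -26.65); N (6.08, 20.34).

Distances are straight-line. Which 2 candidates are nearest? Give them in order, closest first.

Distances from (4.70, -10.43):
A: 21.01
B: 18.41
C: 5.89
D: 18.57
E: 10.50
F: 31.61
G: 1.72
H: 14.16
I: 33.44
J: 30.86
K: 24.13
L: 36.61
M: 21.67
N: 30.80
Sorted: G (1.72) < C (5.89) < E (10.50) < H (14.16) < …

G, C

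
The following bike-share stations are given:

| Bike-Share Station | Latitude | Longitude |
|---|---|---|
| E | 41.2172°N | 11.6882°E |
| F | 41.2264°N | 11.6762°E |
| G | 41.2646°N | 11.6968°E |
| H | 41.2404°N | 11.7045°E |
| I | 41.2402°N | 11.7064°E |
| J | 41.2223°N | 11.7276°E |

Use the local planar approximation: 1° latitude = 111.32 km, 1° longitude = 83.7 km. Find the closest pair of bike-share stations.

Pairwise distances:
E–F: √((0.0092·111.32)² + (-0.0120·83.7)²) = √(1.048871 + 1.008819) = 1.4345 km
E–G: √((0.0474·111.32)² + (0.0086·83.7)²) = √(27.842170 + 0.518141) = 5.3254 km
E–H: √((0.0232·111.32)² + (0.0163·83.7)²) = √(6.669947 + 1.861342) = 2.9208 km
E–I: √((0.0230·111.32)² + (0.0182·83.7)²) = √(6.555443 + 2.320565) = 2.9793 km
E–J: √((0.0051·111.32)² + (0.0394·83.7)²) = √(0.322320 + 10.875353) = 3.3463 km
F–G: √((0.0382·111.32)² + (0.0206·83.7)²) = √(18.083110 + 2.972935) = 4.5887 km
F–H: √((0.0140·111.32)² + (0.0283·83.7)²) = √(2.428860 + 5.610787) = 2.8354 km
F–I: √((0.0138·111.32)² + (0.0302·83.7)²) = √(2.359960 + 6.389470) = 2.9579 km
F–J: √((-0.0041·111.32)² + (0.0514·83.7)²) = √(0.208312 + 18.508753) = 4.3263 km
G–H: √((-0.0242·111.32)² + (0.0077·83.7)²) = √(7.257334 + 0.415367) = 2.7700 km
G–I: √((-0.0244·111.32)² + (0.0096·83.7)²) = √(7.377786 + 0.645644) = 2.8326 km
G–J: √((-0.0423·111.32)² + (0.0308·83.7)²) = √(22.173136 + 6.645878) = 5.3683 km
H–I: √((-0.0002·111.32)² + (0.0019·83.7)²) = √(0.000496 + 0.025291) = 0.1606 km
H–J: √((-0.0181·111.32)² + (0.0231·83.7)²) = √(4.059790 + 3.738306) = 2.7925 km
I–J: √((-0.0179·111.32)² + (0.0212·83.7)²) = √(3.970566 + 3.148637) = 2.6682 km
Closest pair: H–I at 0.1606 km.

H and I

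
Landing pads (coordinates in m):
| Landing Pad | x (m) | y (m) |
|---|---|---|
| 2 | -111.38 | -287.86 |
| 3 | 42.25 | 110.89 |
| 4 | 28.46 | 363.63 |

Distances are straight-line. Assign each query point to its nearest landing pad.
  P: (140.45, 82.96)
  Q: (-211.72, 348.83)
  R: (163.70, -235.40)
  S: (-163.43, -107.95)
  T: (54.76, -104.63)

P at (140.45, 82.96):
  2: √((-251.83)² + (-370.82)²) = √(63418.3489 + 137507.4724) = 448.25 m
  3: √((-98.20)² + (27.93)²) = √(9643.2400 + 780.0849) = 102.09 m
  4: √((-111.99)² + (280.67)²) = √(12541.7601 + 78775.6489) = 302.19 m
  → nearest: 3 (102.09 m)
Q at (-211.72, 348.83):
  2: √((100.34)² + (-636.69)²) = √(10068.1156 + 405374.1561) = 644.55 m
  3: √((253.97)² + (-237.94)²) = √(64500.7609 + 56615.4436) = 348.02 m
  4: √((240.18)² + (14.80)²) = √(57686.4324 + 219.0400) = 240.64 m
  → nearest: 4 (240.64 m)
R at (163.70, -235.40):
  2: √((-275.08)² + (-52.46)²) = √(75669.0064 + 2752.0516) = 280.04 m
  3: √((-121.45)² + (346.29)²) = √(14750.1025 + 119916.7641) = 366.97 m
  4: √((-135.24)² + (599.03)²) = √(18289.8576 + 358836.9409) = 614.11 m
  → nearest: 2 (280.04 m)
S at (-163.43, -107.95):
  2: √((52.05)² + (-179.91)²) = √(2709.2025 + 32367.6081) = 187.29 m
  3: √((205.68)² + (218.84)²) = √(42304.2624 + 47890.9456) = 300.33 m
  4: √((191.89)² + (471.58)²) = √(36821.7721 + 222387.6964) = 509.13 m
  → nearest: 2 (187.29 m)
T at (54.76, -104.63):
  2: √((-166.14)² + (-183.23)²) = √(27602.4996 + 33573.2329) = 247.34 m
  3: √((-12.51)² + (215.52)²) = √(156.5001 + 46448.8704) = 215.88 m
  4: √((-26.30)² + (468.26)²) = √(691.6900 + 219267.4276) = 469.00 m
  → nearest: 3 (215.88 m)

P→3; Q→4; R→2; S→2; T→3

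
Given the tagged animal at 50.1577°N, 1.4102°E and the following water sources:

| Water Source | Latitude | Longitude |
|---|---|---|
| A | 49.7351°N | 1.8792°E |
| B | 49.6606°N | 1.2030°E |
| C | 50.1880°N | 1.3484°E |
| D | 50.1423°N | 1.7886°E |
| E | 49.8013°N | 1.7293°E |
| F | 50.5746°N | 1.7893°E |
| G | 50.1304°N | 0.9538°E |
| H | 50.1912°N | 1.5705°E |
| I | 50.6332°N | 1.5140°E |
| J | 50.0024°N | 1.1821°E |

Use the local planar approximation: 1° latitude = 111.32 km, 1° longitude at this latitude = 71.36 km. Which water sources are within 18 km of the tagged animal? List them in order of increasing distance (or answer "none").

C, H

Distances from 50.1577°N, 1.4102°E:
A: √((-0.4226·111.32)² + (0.4690·71.36)²) = √(2213.122129 + 1120.096314) = 57.7340 km
B: √((-0.4971·111.32)² + (-0.2072·71.36)²) = √(3062.202605 + 218.619645) = 57.2785 km
C: √((0.0303·111.32)² + (-0.0618·71.36)²) = √(11.377102 + 19.448523) = 5.5521 km
D: √((-0.0154·111.32)² + (0.3784·71.36)²) = √(2.938920 + 729.141703) = 27.0570 km
E: √((-0.3564·111.32)² + (0.3191·71.36)²) = √(1574.061824 + 518.517348) = 45.7447 km
F: √((0.4169·111.32)² + (0.3791·71.36)²) = √(2153.823869 + 731.841868) = 53.7184 km
G: √((-0.0273·111.32)² + (-0.4564·71.36)²) = √(9.235740 + 1060.720480) = 32.7102 km
H: √((0.0335·111.32)² + (0.1603·71.36)²) = √(13.907082 + 130.850904) = 12.0315 km
I: √((0.4755·111.32)² + (0.1038·71.36)²) = √(2801.866495 + 54.866138) = 53.4484 km
J: √((-0.1553·111.32)² + (-0.2281·71.36)²) = √(298.874806 + 264.947761) = 23.7449 km
Threshold 18 km: C (5.5521 km), H (12.0315 km) are within range.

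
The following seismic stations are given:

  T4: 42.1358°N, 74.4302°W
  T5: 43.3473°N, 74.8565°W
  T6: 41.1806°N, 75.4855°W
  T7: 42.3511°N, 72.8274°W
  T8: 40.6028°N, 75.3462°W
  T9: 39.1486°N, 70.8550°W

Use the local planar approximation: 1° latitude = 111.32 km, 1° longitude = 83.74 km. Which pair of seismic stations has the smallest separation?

Pairwise distances:
T4–T5: √((1.2115·111.32)² + (-0.4263·83.74)²) = √(18188.347047 + 1274.373049) = 139.5089 km
T4–T6: √((-0.9552·111.32)² + (-1.0553·83.74)²) = √(11306.677966 + 7809.402181) = 138.2609 km
T4–T7: √((0.2153·111.32)² + (1.6028·83.74)²) = √(574.426484 + 18014.598226) = 136.3416 km
T4–T8: √((-1.5330·111.32)² + (-0.9160·83.74)²) = √(29122.637541 + 5883.785890) = 187.1000 km
T4–T9: √((-2.9872·111.32)² + (3.5752·83.74)²) = √(110579.595392 + 89632.724265) = 447.4509 km
T5–T6: √((-2.1667·111.32)² + (-0.6290·83.74)²) = √(58176.014034 + 2774.388042) = 246.8814 km
T5–T7: √((-0.9962·111.32)² + (2.0291·83.74)²) = √(12298.141060 + 28871.730477) = 202.9036 km
T5–T8: √((-2.7445·111.32)² + (-0.4897·83.74)²) = √(93341.089455 + 1681.613252) = 308.2575 km
T5–T9: √((-4.1987·111.32)² + (4.0015·83.74)²) = √(218462.090684 + 112282.366029) = 575.1039 km
T6–T7: √((1.1705·111.32)² + (2.6581·83.74)²) = √(16978.105636 + 49545.993803) = 257.9227 km
T6–T8: √((-0.5778·111.32)² + (0.1393·83.74)²) = √(4137.151934 + 136.071805) = 65.3699 km
T6–T9: √((-2.0320·111.32)² + (4.6305·83.74)²) = √(51167.453381 + 150356.320850) = 448.9140 km
T7–T8: √((-1.7483·111.32)² + (-2.5188·83.74)²) = √(37877.238666 + 44489.065393) = 286.9953 km
T7–T9: √((-3.2025·111.32)² + (1.9724·83.74)²) = √(127093.889905 + 27280.724565) = 392.9054 km
T8–T9: √((-1.4542·111.32)² + (4.4912·83.74)²) = √(26205.634288 + 141446.010841) = 409.4529 km
Closest pair: T6–T8 at 65.3699 km.

T6 and T8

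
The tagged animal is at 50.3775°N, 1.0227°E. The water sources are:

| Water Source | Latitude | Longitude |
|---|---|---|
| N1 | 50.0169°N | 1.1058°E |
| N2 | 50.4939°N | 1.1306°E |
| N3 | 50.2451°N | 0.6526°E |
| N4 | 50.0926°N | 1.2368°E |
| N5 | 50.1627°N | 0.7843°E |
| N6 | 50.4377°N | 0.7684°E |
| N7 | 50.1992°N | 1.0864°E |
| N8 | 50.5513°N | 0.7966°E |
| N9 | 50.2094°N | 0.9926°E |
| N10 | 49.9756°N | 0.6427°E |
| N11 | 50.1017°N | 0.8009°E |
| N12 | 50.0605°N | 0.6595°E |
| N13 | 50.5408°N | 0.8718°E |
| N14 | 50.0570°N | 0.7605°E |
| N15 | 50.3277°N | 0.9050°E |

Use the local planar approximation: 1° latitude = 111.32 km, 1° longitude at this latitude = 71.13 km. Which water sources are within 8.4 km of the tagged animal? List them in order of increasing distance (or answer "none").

none

Distances from 50.3775°N, 1.0227°E:
N1: √((-0.3606·111.32)² + (0.0831·71.13)²) = √(1611.379522 + 34.938774) = 40.5748 km
N2: √((0.1164·111.32)² + (0.1079·71.13)²) = √(167.900642 + 58.904504) = 15.0601 km
N3: √((-0.1324·111.32)² + (-0.3701·71.13)²) = √(217.231282 + 693.016839) = 30.1703 km
N4: √((-0.2849·111.32)² + (0.2141·71.13)²) = √(1005.845538 + 231.920400) = 35.1819 km
N5: √((-0.2148·111.32)² + (-0.2384·71.13)²) = √(571.761554 + 287.553143) = 29.3141 km
N6: √((0.0602·111.32)² + (-0.2543·71.13)²) = √(44.909620 + 327.188731) = 19.2899 km
N7: √((-0.1783·111.32)² + (0.0637·71.13)²) = √(393.957236 + 20.529789) = 20.3590 km
N8: √((0.1738·111.32)² + (-0.2261·71.13)²) = √(374.322506 + 258.646581) = 25.1589 km
N9: √((-0.1681·111.32)² + (-0.0301·71.13)²) = √(350.172327 + 4.583937) = 18.8350 km
N10: √((-0.4019·111.32)² + (-0.3800·71.13)²) = √(2001.623576 + 730.588464) = 52.2706 km
N11: √((-0.2758·111.32)² + (-0.2218·71.13)²) = √(942.616243 + 248.902180) = 34.5184 km
N12: √((-0.3170·111.32)² + (-0.3632·71.13)²) = √(1245.273998 + 667.417050) = 43.7343 km
N13: √((0.1633·111.32)² + (-0.1509·71.13)²) = √(330.459898 + 115.208387) = 21.1109 km
N14: √((-0.3205·111.32)² + (-0.2622·71.13)²) = √(1272.923965 + 347.833168) = 40.2586 km
N15: √((-0.0498·111.32)² + (-0.1177·71.13)²) = √(30.733009 + 70.090401) = 10.0411 km
Threshold 8.4 km: none within range.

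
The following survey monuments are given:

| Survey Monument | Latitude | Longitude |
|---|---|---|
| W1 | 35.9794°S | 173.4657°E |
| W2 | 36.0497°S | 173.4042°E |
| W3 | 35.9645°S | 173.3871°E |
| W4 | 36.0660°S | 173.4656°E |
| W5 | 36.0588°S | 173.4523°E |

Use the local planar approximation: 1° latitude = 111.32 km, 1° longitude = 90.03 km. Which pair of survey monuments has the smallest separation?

W4 and W5

Pairwise distances:
W1–W2: √((-0.0703·111.32)² + (-0.0615·90.03)²) = √(61.243083 + 30.656653) = 9.5864 km
W1–W3: √((0.0149·111.32)² + (-0.0786·90.03)²) = √(2.751180 + 50.074843) = 7.2682 km
W1–W4: √((-0.0866·111.32)² + (-0.0001·90.03)²) = √(92.935615 + 0.000081) = 9.6403 km
W1–W5: √((-0.0794·111.32)² + (-0.0134·90.03)²) = √(78.124527 + 1.455406) = 8.9208 km
W2–W3: √((0.0852·111.32)² + (-0.0171·90.03)²) = √(89.955057 + 2.370100) = 9.6086 km
W2–W4: √((-0.0163·111.32)² + (0.0614·90.03)²) = √(3.292468 + 30.557037) = 5.8180 km
W2–W5: √((-0.0091·111.32)² + (0.0481·90.03)²) = √(1.026193 + 18.752737) = 4.4474 km
W3–W4: √((-0.1015·111.32)² + (0.0785·90.03)²) = √(127.666949 + 49.947507) = 13.3272 km
W3–W5: √((-0.0943·111.32)² + (0.0652·90.03)²) = √(110.197002 + 34.456383) = 12.0272 km
W4–W5: √((0.0072·111.32)² + (-0.0133·90.03)²) = √(0.642409 + 1.433764) = 1.4409 km
Closest pair: W4–W5 at 1.4409 km.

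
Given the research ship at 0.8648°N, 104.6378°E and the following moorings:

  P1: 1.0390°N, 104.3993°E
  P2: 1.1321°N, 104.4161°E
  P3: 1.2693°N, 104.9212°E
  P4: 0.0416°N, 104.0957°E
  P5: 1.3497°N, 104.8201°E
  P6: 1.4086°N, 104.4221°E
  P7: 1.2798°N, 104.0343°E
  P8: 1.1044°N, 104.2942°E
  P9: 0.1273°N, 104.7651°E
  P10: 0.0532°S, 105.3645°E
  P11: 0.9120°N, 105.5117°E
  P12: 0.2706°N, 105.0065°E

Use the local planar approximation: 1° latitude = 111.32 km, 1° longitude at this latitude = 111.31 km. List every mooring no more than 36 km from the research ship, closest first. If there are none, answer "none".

P1

Distances from 0.8648°N, 104.6378°E:
P1: √((0.1742·111.32)² + (-0.2385·111.31)²) = √(376.047492 + 704.766305) = 32.8757 km
P2: √((0.2673·111.32)² + (-0.2217·111.31)²) = √(885.409776 + 608.975403) = 38.6573 km
P3: √((0.4045·111.32)² + (0.2834·111.31)²) = √(2027.605438 + 995.103050) = 54.9792 km
P4: √((-0.8232·111.32)² + (-0.5421·111.31)²) = √(8397.637409 + 3641.054504) = 109.7210 km
P5: √((0.4849·111.32)² + (0.1823·111.31)²) = √(2913.739782 + 411.757675) = 57.6671 km
P6: √((0.5438·111.32)² + (-0.2157·111.31)²) = √(3664.585019 + 576.459308) = 65.1233 km
P7: √((0.4150·111.32)² + (-0.6035·111.31)²) = √(2134.236725 + 4512.559220) = 81.5279 km
P8: √((0.2396·111.32)² + (-0.3436·111.31)²) = √(711.410094 + 1462.765389) = 46.6281 km
P9: √((-0.7375·111.32)² + (0.1273·111.31)²) = √(6740.163702 + 200.782183) = 83.3123 km
P10: √((-0.9180·111.32)² + (0.7267·111.31)²) = √(10443.155812 + 6543.026600) = 130.3310 km
P11: √((0.0472·111.32)² + (0.8739·111.31)²) = √(27.607711 + 9462.193917) = 97.4156 km
P12: √((-0.5942·111.32)² + (0.3687·111.31)²) = √(4375.338825 + 1684.281354) = 77.8436 km
Threshold 36 km: P1 (32.8757 km) is within range.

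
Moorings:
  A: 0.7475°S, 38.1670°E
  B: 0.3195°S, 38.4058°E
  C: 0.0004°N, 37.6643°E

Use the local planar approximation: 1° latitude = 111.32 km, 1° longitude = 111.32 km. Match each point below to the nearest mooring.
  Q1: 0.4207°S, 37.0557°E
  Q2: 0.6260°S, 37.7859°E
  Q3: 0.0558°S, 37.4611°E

Q1 at 0.4207°S, 37.0557°E:
  A: √((-0.3268·111.32)² + (1.1113·111.32)²) = √(1323.458998 + 15304.143317) = 128.9481 km
  B: √((0.1012·111.32)² + (1.3501·111.32)²) = √(126.913383 + 22588.025526) = 150.7148 km
  C: √((0.4211·111.32)² + (0.6086·111.32)²) = √(2197.439253 + 4589.974696) = 82.3858 km
  → nearest: C (82.3858 km)
Q2 at 0.6260°S, 37.7859°E:
  A: √((-0.1215·111.32)² + (0.3811·111.32)²) = √(182.935904 + 1799.800188) = 44.5279 km
  B: √((0.3065·111.32)² + (0.6199·111.32)²) = √(1164.145739 + 4762.003037) = 76.9815 km
  C: √((0.6264·111.32)² + (-0.1216·111.32)²) = √(4862.391163 + 183.237157) = 71.0326 km
  → nearest: A (44.5279 km)
Q3 at 0.0558°S, 37.4611°E:
  A: √((-0.6917·111.32)² + (0.7059·111.32)²) = √(5929.006776 + 6174.940243) = 110.0179 km
  B: √((-0.2637·111.32)² + (0.9447·111.32)²) = √(861.720957 + 11059.467737) = 109.1842 km
  C: √((0.0562·111.32)² + (0.2032·111.32)²) = √(39.139838 + 511.674534) = 23.4694 km
  → nearest: C (23.4694 km)

Q1→C; Q2→A; Q3→C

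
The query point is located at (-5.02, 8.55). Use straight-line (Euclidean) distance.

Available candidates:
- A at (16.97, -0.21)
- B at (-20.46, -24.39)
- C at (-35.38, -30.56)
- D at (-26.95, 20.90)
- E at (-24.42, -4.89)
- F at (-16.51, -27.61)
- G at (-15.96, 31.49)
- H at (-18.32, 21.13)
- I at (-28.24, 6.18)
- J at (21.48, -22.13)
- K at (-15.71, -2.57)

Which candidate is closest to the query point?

Distances from (-5.02, 8.55):
A: √((21.99)² + (-8.76)²) = √(483.5601 + 76.7376) = 23.67
B: √((-15.44)² + (-32.94)²) = √(238.3936 + 1085.0436) = 36.38
C: √((-30.36)² + (-39.11)²) = √(921.7296 + 1529.5921) = 49.51
D: √((-21.93)² + (12.35)²) = √(480.9249 + 152.5225) = 25.17
E: √((-19.40)² + (-13.44)²) = √(376.3600 + 180.6336) = 23.60
F: √((-11.49)² + (-36.16)²) = √(132.0201 + 1307.5456) = 37.94
G: √((-10.94)² + (22.94)²) = √(119.6836 + 526.2436) = 25.42
H: √((-13.30)² + (12.58)²) = √(176.8900 + 158.2564) = 18.31
I: √((-23.22)² + (-2.37)²) = √(539.1684 + 5.6169) = 23.34
J: √((26.50)² + (-30.68)²) = √(702.2500 + 941.2624) = 40.54
K: √((-10.69)² + (-11.12)²) = √(114.2761 + 123.6544) = 15.42
Minimum: K at 15.42.

K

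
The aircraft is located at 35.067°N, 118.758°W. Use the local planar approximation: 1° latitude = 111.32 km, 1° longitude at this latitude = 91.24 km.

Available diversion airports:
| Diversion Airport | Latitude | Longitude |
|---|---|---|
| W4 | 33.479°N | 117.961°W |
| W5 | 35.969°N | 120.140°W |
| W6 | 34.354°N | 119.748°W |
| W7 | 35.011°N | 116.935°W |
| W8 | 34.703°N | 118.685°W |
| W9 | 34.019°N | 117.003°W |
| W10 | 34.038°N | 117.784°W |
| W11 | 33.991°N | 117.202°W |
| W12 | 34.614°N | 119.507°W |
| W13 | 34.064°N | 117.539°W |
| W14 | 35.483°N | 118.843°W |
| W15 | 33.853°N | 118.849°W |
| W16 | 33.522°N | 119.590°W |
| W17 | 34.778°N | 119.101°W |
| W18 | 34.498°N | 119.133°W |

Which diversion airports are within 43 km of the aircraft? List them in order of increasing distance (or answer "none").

Distances from 35.067°N, 118.758°W:
W4: 191.149 km
W5: 161.189 km
W6: 120.245 km
W7: 166.447 km
W8: 41.064 km
W9: 198.118 km
W10: 144.979 km
W11: 185.749 km
W12: 84.930 km
W13: 157.597 km
W14: 46.954 km
W15: 135.397 km
W16: 187.997 km
W17: 44.882 km
W18: 71.991 km
Threshold 43 km: W8 (41.064 km) is within range.

W8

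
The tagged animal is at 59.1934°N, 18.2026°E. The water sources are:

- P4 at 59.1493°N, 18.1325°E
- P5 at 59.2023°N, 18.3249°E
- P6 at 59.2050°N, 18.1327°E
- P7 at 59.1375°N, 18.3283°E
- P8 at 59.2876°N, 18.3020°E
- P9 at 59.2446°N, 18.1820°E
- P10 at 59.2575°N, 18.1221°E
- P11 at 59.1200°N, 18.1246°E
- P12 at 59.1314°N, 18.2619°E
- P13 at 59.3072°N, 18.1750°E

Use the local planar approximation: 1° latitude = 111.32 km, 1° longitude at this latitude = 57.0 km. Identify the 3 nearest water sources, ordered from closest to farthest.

Distances from 59.1934°N, 18.2026°E:
P4: √((-0.0441·111.32)² + (-0.0701·57.0)²) = √(24.100362 + 15.965618) = 6.3298 km
P5: √((0.0089·111.32)² + (0.1223·57.0)²) = √(0.981582 + 48.596235) = 7.0412 km
P6: √((0.0116·111.32)² + (-0.0699·57.0)²) = √(1.667487 + 15.874646) = 4.1883 km
P7: √((-0.0559·111.32)² + (0.1257·57.0)²) = √(38.723090 + 51.335792) = 9.4899 km
P8: √((0.0942·111.32)² + (0.0994·57.0)²) = √(109.963410 + 32.101290) = 11.9191 km
P9: √((0.0512·111.32)² + (-0.0206·57.0)²) = √(32.485258 + 1.378746) = 5.8193 km
P10: √((0.0641·111.32)² + (-0.0805·57.0)²) = √(50.916959 + 21.054332) = 8.4836 km
P11: √((-0.0734·111.32)² + (-0.0780·57.0)²) = √(66.763411 + 19.766916) = 9.3022 km
P12: √((-0.0620·111.32)² + (0.0593·57.0)²) = √(47.635395 + 11.425076) = 7.6851 km
P13: √((0.1138·111.32)² + (-0.0276·57.0)²) = √(160.483697 + 2.474958) = 12.7655 km
Sorted: P6 (4.1883 km) < P9 (5.8193 km) < P4 (6.3298 km) < P5 (7.0412 km) < P12 (7.6851 km) < …

P6, P9, P4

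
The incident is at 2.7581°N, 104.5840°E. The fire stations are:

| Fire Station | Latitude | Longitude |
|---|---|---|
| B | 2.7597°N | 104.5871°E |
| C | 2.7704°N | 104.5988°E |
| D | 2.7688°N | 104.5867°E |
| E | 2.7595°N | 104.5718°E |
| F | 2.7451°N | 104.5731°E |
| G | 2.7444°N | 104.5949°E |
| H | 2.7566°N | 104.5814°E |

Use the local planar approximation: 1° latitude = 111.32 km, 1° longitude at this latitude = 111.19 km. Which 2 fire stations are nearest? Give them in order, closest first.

H, B

Distances from 2.7581°N, 104.5840°E:
B: √((0.0016·111.32)² + (0.0031·111.19)²) = √(0.031724 + 0.118811) = 0.3880 km
C: √((0.0123·111.32)² + (0.0148·111.19)²) = √(1.874807 + 2.708039) = 2.1408 km
D: √((0.0107·111.32)² + (0.0027·111.19)²) = √(1.418776 + 0.090128) = 1.2284 km
E: √((0.0014·111.32)² + (-0.0122·111.19)²) = √(0.024289 + 1.840141) = 1.3654 km
F: √((-0.0130·111.32)² + (-0.0109·111.19)²) = √(2.094272 + 1.468874) = 1.8876 km
G: √((-0.0137·111.32)² + (0.0109·111.19)²) = √(2.325881 + 1.468874) = 1.9480 km
H: √((-0.0015·111.32)² + (-0.0026·111.19)²) = √(0.027882 + 0.083575) = 0.3339 km
Sorted: H (0.3339 km) < B (0.3880 km) < D (1.2284 km) < E (1.3654 km) < …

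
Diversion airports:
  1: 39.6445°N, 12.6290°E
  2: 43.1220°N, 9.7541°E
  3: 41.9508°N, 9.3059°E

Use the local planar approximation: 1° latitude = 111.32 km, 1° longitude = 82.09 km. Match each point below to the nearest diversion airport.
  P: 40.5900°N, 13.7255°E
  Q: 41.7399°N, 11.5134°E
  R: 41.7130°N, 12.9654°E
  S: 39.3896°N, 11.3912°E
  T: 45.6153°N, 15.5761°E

P→1; Q→3; R→1; S→1; T→2

P at 40.5900°N, 13.7255°E:
  1: √((-0.9455·111.32)² + (-1.0965·82.09)²) = √(11078.206639 + 8102.103437) = 138.4930 km
  2: √((2.5320·111.32)² + (-3.9714·82.09)²) = √(79446.322338 + 106283.971501) = 430.9644 km
  3: √((1.3608·111.32)² + (-4.4196·82.09)²) = √(22947.479816 + 131627.441903) = 393.1602 km
  → nearest: 1 (138.4930 km)
Q at 41.7399°N, 11.5134°E:
  1: √((-2.0954·111.32)² + (1.1156·82.09)²) = √(54410.194011 + 8386.823869) = 250.5933 km
  2: √((1.3821·111.32)² + (-1.7593·82.09)²) = √(23671.475493 + 20857.407044) = 211.0187 km
  3: √((0.2109·111.32)² + (-2.2075·82.09)²) = √(551.187747 + 32838.396007) = 182.7282 km
  → nearest: 3 (182.7282 km)
R at 41.7130°N, 12.9654°E:
  1: √((-2.0685·111.32)² + (-0.3364·82.09)²) = √(53022.163648 + 762.592422) = 231.9154 km
  2: √((1.4090·111.32)² + (-3.2113·82.09)²) = √(24601.884856 + 69493.193526) = 306.7492 km
  3: √((0.2378·111.32)² + (-3.6595·82.09)²) = √(700.761278 + 90245.179754) = 301.5724 km
  → nearest: 1 (231.9154 km)
S at 39.3896°N, 11.3912°E:
  1: √((0.2549·111.32)² + (1.2378·82.09)²) = √(805.167184 + 10324.795727) = 105.4986 km
  2: √((3.7324·111.32)² + (-1.6371·82.09)²) = √(172632.578293 + 18060.548193) = 436.6842 km
  3: √((2.5612·111.32)² + (-2.0853·82.09)²) = √(81289.299600 + 29303.371959) = 332.5548 km
  → nearest: 1 (105.4986 km)
T at 45.6153°N, 15.5761°E:
  1: √((-5.9708·111.32)² + (-2.9471·82.09)²) = √(441785.485739 + 58528.885741) = 707.3290 km
  2: √((-2.4933·111.32)² + (-5.8220·82.09)²) = √(77036.309513 + 228415.154067) = 552.6766 km
  3: √((-3.6645·111.32)² + (-6.2702·82.09)²) = √(166408.630845 + 264937.417538) = 656.7694 km
  → nearest: 2 (552.6766 km)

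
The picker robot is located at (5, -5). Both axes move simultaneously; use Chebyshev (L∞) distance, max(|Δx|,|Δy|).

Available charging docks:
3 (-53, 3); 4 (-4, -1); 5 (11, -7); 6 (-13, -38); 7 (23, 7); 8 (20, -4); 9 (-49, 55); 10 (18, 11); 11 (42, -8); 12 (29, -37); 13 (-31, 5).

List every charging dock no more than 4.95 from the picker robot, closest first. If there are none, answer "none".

Distances from (5, -5):
3: 58
4: 9
5: 6
6: 33
7: 18
8: 15
9: 60
10: 16
11: 37
12: 32
13: 36
Threshold 4.95: none within range.

none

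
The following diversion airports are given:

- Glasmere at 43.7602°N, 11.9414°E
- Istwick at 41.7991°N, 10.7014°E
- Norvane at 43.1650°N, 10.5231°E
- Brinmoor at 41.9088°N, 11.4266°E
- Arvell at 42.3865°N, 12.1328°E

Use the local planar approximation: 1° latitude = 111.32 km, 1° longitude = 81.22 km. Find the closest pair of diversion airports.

Pairwise distances:
Glasmere–Istwick: 240.4208 km
Glasmere–Norvane: 132.8902 km
Glasmere–Brinmoor: 210.2964 km
Glasmere–Arvell: 153.7084 km
Istwick–Norvane: 152.7400 km
Istwick–Brinmoor: 60.1534 km
Istwick–Arvell: 133.3858 km
Norvane–Brinmoor: 157.9248 km
Norvane–Arvell: 156.8544 km
Brinmoor–Arvell: 78.2160 km
Closest pair: Istwick–Brinmoor at 60.1534 km.

Istwick and Brinmoor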